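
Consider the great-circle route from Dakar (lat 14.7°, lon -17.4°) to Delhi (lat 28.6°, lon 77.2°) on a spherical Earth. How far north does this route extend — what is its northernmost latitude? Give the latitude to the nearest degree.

The great circle lies in the plane with unit normal n̂ = (p₁ × p₂)/|p₁ × p₂|.
Here n̂_z ≈ +0.848; the vertex latitude is φ_max = arccos|n̂_z| ≈ 32.0°.

≈ 32°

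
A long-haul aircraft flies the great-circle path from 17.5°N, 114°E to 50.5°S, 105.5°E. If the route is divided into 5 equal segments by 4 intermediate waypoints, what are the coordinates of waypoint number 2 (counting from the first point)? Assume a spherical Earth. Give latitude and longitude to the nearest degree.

≈ 10°S, 111°E

Convert each endpoint to a unit vector on the sphere (x = cos φ cos λ, y = cos φ sin λ, z = sin φ).
The central angle between the endpoints is δ = arccos(p₁·p₂) ≈ 1.194 rad (68.4°).
Interpolate at f = 2/5 with slerp weights a = sin((1−f)δ)/sin δ ≈ 0.706, b = sin(fδ)/sin δ ≈ 0.494.
p = a·p₁ + b·p₂ ≈ (-0.358, 0.918, -0.169); φ = arcsin(p_z) ≈ -9.73°, λ = atan2(p_y, p_x) ≈ 111.30°.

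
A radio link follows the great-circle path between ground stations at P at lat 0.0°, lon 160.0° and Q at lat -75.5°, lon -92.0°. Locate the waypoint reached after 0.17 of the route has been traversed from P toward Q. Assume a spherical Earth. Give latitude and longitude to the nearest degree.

Write both endpoints as unit vectors p₁, p₂ with components (cos φ cos λ, cos φ sin λ, sin φ).
The central angle between the endpoints is δ = arccos(p₁·p₂) ≈ 1.648 rad (94.4°).
Interpolate at f = 0.17 with slerp weights a = sin((1−f)δ)/sin δ ≈ 0.982, b = sin(fδ)/sin δ ≈ 0.277.
p = a·p₁ + b·p₂ ≈ (-0.926, 0.267, -0.269); φ = arcsin(p_z) ≈ -15.58°, λ = atan2(p_y, p_x) ≈ 163.93°.

≈ lat -16°, lon 164°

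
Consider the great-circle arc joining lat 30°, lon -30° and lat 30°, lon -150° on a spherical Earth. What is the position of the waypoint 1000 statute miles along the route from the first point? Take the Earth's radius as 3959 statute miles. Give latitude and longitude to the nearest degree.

From cos δ = sin φ₁ sin φ₂ + cos φ₁ cos φ₂ cos Δλ, the central angle is δ ≈ 1.696 rad (97.2°). The total great-circle distance is δ·R ≈ 1.696 × 3959 ≈ 6715 mi, so the target fraction is f = 1000/6715 ≈ 0.149.
Interpolate at f ≈ 0.149 with slerp weights a = sin((1−f)δ)/sin δ ≈ 1.000, b = sin(fδ)/sin δ ≈ 0.252.
p = a·p₁ + b·p₂ ≈ (0.561, -0.542, 0.626); φ = arcsin(p_z) ≈ 38.74°, λ = atan2(p_y, p_x) ≈ -44.02°.

≈ lat 39°, lon -44°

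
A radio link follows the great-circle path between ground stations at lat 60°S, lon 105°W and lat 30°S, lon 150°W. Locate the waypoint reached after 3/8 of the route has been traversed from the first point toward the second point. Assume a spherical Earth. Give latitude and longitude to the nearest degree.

The haversine formula gives a central angle δ ≈ 0.739 rad (42.3°) between the endpoints.
Interpolate at f = 3/8 with slerp weights a = sin((1−f)δ)/sin δ ≈ 0.662, b = sin(fδ)/sin δ ≈ 0.406.
p = a·p₁ + b·p₂ ≈ (-0.390, -0.495, -0.776); φ = arcsin(p_z) ≈ -50.90°, λ = atan2(p_y, p_x) ≈ -128.23°.

≈ lat 51°S, lon 128°W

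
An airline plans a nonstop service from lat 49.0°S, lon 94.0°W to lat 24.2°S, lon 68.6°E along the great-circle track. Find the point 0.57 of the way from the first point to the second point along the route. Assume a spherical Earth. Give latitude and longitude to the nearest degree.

From cos δ = sin φ₁ sin φ₂ + cos φ₁ cos φ₂ cos Δλ, the central angle is δ ≈ 1.836 rad (105.2°).
Interpolate at f = 0.57 with slerp weights a = sin((1−f)δ)/sin δ ≈ 0.735, b = sin(fδ)/sin δ ≈ 0.897.
p = a·p₁ + b·p₂ ≈ (0.265, 0.280, -0.923); φ = arcsin(p_z) ≈ -67.32°, λ = atan2(p_y, p_x) ≈ 46.62°.

≈ lat 67°S, lon 47°E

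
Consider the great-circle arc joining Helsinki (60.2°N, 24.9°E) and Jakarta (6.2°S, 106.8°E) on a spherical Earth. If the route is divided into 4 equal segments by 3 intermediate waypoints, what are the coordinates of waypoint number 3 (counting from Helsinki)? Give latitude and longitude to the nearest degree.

≈ 14°N, 95°E

From cos δ = sin φ₁ sin φ₂ + cos φ₁ cos φ₂ cos Δλ, the central angle is δ ≈ 1.595 rad (91.4°).
Interpolate at f = 3/4 with slerp weights a = sin((1−f)δ)/sin δ ≈ 0.388, b = sin(fδ)/sin δ ≈ 0.931.
p = a·p₁ + b·p₂ ≈ (-0.092, 0.967, 0.236); φ = arcsin(p_z) ≈ 13.68°, λ = atan2(p_y, p_x) ≈ 95.46°.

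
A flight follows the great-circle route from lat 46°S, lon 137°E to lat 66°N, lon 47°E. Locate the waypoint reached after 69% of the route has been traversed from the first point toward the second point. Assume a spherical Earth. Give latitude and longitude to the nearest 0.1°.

≈ lat 36.2°N, lon 95.0°E

Write both endpoints as unit vectors p₁, p₂ with components (cos φ cos λ, cos φ sin λ, sin φ).
The central angle between the endpoints is δ = arccos(p₁·p₂) ≈ 2.288 rad (131.1°).
Interpolate at f = 0.69 with slerp weights a = sin((1−f)δ)/sin δ ≈ 0.864, b = sin(fδ)/sin δ ≈ 1.327.
p = a·p₁ + b·p₂ ≈ (-0.071, 0.804, 0.590); φ = arcsin(p_z) ≈ 36.19°, λ = atan2(p_y, p_x) ≈ 95.04°.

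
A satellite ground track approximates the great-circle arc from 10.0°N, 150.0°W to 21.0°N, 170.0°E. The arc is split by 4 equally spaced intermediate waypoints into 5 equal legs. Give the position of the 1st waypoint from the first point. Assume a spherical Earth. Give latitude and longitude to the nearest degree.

≈ 13°N, 158°W

Convert each endpoint to a unit vector on the sphere (x = cos φ cos λ, y = cos φ sin λ, z = sin φ).
The central angle between the endpoints is δ = arccos(p₁·p₂) ≈ 0.697 rad (40.0°).
Interpolate at f = 1/5 with slerp weights a = sin((1−f)δ)/sin δ ≈ 0.824, b = sin(fδ)/sin δ ≈ 0.216.
p = a·p₁ + b·p₂ ≈ (-0.902, -0.371, 0.221); φ = arcsin(p_z) ≈ 12.75°, λ = atan2(p_y, p_x) ≈ -157.65°.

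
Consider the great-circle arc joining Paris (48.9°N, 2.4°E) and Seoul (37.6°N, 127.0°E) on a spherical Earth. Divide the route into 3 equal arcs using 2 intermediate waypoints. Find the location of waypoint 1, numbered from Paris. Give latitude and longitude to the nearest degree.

Write both endpoints as unit vectors p₁, p₂ with components (cos φ cos λ, cos φ sin λ, sin φ).
The central angle between the endpoints is δ = arccos(p₁·p₂) ≈ 1.406 rad (80.6°).
Interpolate at f = 1/3 with slerp weights a = sin((1−f)δ)/sin δ ≈ 0.817, b = sin(fδ)/sin δ ≈ 0.458.
p = a·p₁ + b·p₂ ≈ (0.318, 0.312, 0.895); φ = arcsin(p_z) ≈ 63.52°, λ = atan2(p_y, p_x) ≈ 44.45°.

≈ 64°N, 44°E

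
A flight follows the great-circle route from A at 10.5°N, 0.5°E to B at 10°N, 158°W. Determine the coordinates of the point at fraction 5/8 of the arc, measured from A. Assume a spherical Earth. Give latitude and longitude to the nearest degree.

≈ 41°N, 104°W

The haversine formula gives a central angle δ ≈ 2.625 rad (150.4°) between the endpoints.
Interpolate at f = 5/8 with slerp weights a = sin((1−f)δ)/sin δ ≈ 1.685, b = sin(fδ)/sin δ ≈ 2.018.
p = a·p₁ + b·p₂ ≈ (-0.186, -0.730, 0.658); φ = arcsin(p_z) ≈ 41.11°, λ = atan2(p_y, p_x) ≈ -104.31°.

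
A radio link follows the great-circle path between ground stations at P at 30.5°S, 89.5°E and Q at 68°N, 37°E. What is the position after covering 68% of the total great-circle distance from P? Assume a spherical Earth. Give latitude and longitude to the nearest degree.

From cos δ = sin φ₁ sin φ₂ + cos φ₁ cos φ₂ cos Δλ, the central angle is δ ≈ 1.848 rad (105.9°).
Interpolate at f = 0.68 with slerp weights a = sin((1−f)δ)/sin δ ≈ 0.580, b = sin(fδ)/sin δ ≈ 0.989.
p = a·p₁ + b·p₂ ≈ (0.300, 0.723, 0.623); φ = arcsin(p_z) ≈ 38.52°, λ = atan2(p_y, p_x) ≈ 67.43°.

≈ 39°N, 67°E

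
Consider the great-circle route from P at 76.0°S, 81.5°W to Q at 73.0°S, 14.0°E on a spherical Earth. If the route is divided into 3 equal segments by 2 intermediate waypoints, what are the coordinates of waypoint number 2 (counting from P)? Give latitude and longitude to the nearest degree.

≈ 78°S, 9°W

Convert each endpoint to a unit vector on the sphere (x = cos φ cos λ, y = cos φ sin λ, z = sin φ).
The central angle between the endpoints is δ = arccos(p₁·p₂) ≈ 0.400 rad (22.9°).
Interpolate at f = 2/3 with slerp weights a = sin((1−f)δ)/sin δ ≈ 0.341, b = sin(fδ)/sin δ ≈ 0.677.
p = a·p₁ + b·p₂ ≈ (0.204, -0.034, -0.978); φ = arcsin(p_z) ≈ -78.06°, λ = atan2(p_y, p_x) ≈ -9.40°.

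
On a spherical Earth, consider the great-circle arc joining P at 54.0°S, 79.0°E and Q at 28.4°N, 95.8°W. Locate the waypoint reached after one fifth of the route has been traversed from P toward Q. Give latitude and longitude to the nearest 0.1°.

From cos δ = sin φ₁ sin φ₂ + cos φ₁ cos φ₂ cos Δλ, the central angle is δ ≈ 2.690 rad (154.1°).
Interpolate at f = 1/5 with slerp weights a = sin((1−f)δ)/sin δ ≈ 1.915, b = sin(fδ)/sin δ ≈ 1.174.
p = a·p₁ + b·p₂ ≈ (0.110, 0.078, -0.991); φ = arcsin(p_z) ≈ -82.25°, λ = atan2(p_y, p_x) ≈ 35.08°.

≈ 82.2°S, 35.1°E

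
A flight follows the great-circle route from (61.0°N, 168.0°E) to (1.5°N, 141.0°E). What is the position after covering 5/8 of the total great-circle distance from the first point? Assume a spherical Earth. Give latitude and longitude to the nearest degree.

Write both endpoints as unit vectors p₁, p₂ with components (cos φ cos λ, cos φ sin λ, sin φ).
The central angle between the endpoints is δ = arccos(p₁·p₂) ≈ 1.099 rad (63.0°).
Interpolate at f = 5/8 with slerp weights a = sin((1−f)δ)/sin δ ≈ 0.450, b = sin(fδ)/sin δ ≈ 0.712.
p = a·p₁ + b·p₂ ≈ (-0.766, 0.493, 0.412); φ = arcsin(p_z) ≈ 24.32°, λ = atan2(p_y, p_x) ≈ 147.24°.

≈ (24°N, 147°E)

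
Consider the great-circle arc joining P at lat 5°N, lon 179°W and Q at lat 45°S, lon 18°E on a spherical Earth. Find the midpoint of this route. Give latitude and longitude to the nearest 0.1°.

≈ lat 58.4°S, lon 148.1°E

Convert each endpoint to a unit vector on the sphere (x = cos φ cos λ, y = cos φ sin λ, z = sin φ).
The central angle between the endpoints is δ = arccos(p₁·p₂) ≈ 2.397 rad (137.3°).
Interpolate at f = 1/2 with slerp weights a = sin((1−f)δ)/sin δ ≈ 1.374, b = sin(fδ)/sin δ ≈ 1.374.
p = a·p₁ + b·p₂ ≈ (-0.445, 0.276, -0.852); φ = arcsin(p_z) ≈ -58.43°, λ = atan2(p_y, p_x) ≈ 148.13°.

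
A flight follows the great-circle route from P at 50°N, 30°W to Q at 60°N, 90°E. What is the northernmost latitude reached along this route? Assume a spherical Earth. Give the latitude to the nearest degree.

≈ 71°N

The great circle lies in the plane with unit normal n̂ = (p₁ × p₂)/|p₁ × p₂|.
Here n̂_z ≈ +0.322; the vertex latitude is φ_max = arccos|n̂_z| ≈ 71.2°.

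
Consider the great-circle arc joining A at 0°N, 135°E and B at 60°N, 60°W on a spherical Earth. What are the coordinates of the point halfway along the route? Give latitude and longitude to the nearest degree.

Write both endpoints as unit vectors p₁, p₂ with components (cos φ cos λ, cos φ sin λ, sin φ).
The central angle between the endpoints is δ = arccos(p₁·p₂) ≈ 2.075 rad (118.9°).
Interpolate at f = 1/2 with slerp weights a = sin((1−f)δ)/sin δ ≈ 0.983, b = sin(fδ)/sin δ ≈ 0.983.
p = a·p₁ + b·p₂ ≈ (-0.450, 0.270, 0.852); φ = arcsin(p_z) ≈ 58.39°, λ = atan2(p_y, p_x) ≈ 149.05°.

≈ 58°N, 149°E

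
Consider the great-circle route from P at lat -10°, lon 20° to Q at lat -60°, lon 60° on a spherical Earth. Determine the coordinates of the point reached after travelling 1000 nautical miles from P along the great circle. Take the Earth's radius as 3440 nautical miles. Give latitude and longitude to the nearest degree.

≈ lat -25°, lon 27°

Write both endpoints as unit vectors p₁, p₂ with components (cos φ cos λ, cos φ sin λ, sin φ).
The central angle between the endpoints is δ = arccos(p₁·p₂) ≈ 1.015 rad (58.2°). The total great-circle distance is δ·R ≈ 1.015 × 3440 ≈ 3492 nmi, so the target fraction is f = 1000/3492 ≈ 0.286.
Interpolate at f ≈ 0.286 with slerp weights a = sin((1−f)δ)/sin δ ≈ 0.780, b = sin(fδ)/sin δ ≈ 0.337.
p = a·p₁ + b·p₂ ≈ (0.806, 0.409, -0.428); φ = arcsin(p_z) ≈ -25.32°, λ = atan2(p_y, p_x) ≈ 26.89°.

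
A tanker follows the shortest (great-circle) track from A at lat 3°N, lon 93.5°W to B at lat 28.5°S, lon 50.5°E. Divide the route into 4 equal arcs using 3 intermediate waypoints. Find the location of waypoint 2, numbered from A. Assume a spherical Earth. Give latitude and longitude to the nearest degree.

≈ lat 36°S, lon 33°W

From cos δ = sin φ₁ sin φ₂ + cos φ₁ cos φ₂ cos Δλ, the central angle is δ ≈ 2.396 rad (137.3°).
Interpolate at f = 2/4 with slerp weights a = sin((1−f)δ)/sin δ ≈ 1.374, b = sin(fδ)/sin δ ≈ 1.374.
p = a·p₁ + b·p₂ ≈ (0.684, -0.438, -0.584); φ = arcsin(p_z) ≈ -35.70°, λ = atan2(p_y, p_x) ≈ -32.61°.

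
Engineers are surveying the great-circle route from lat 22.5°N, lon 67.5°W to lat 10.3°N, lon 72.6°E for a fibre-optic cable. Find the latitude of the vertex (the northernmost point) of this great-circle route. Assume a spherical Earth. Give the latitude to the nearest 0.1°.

≈ 41.4°N

The great circle lies in the plane with unit normal n̂ = (p₁ × p₂)/|p₁ × p₂|.
Here n̂_z ≈ +0.750; the vertex latitude is φ_max = arccos|n̂_z| ≈ 41.4°.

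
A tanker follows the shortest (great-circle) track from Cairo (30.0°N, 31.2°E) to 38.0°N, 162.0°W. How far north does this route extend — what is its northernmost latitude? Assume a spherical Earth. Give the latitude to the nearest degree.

The great circle lies in the plane with unit normal n̂ = (p₁ × p₂)/|p₁ × p₂|.
Here n̂_z ≈ +0.167; the vertex latitude is φ_max = arccos|n̂_z| ≈ 80.4°.
Check via Clairaut: cos φ_max = |cos φ₁| · sin C = cos(30.0°)·sin(11.1°) ≈ 0.167, again giving ≈ 80.4°.

≈ 80°N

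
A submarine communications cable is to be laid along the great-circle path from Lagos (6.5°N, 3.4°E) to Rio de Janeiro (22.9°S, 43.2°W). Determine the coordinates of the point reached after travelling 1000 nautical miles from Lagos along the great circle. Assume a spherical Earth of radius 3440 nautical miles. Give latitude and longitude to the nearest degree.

Write both endpoints as unit vectors p₁, p₂ with components (cos φ cos λ, cos φ sin λ, sin φ).
The central angle between the endpoints is δ = arccos(p₁·p₂) ≈ 0.946 rad (54.2°). The total great-circle distance is δ·R ≈ 0.946 × 3440 ≈ 3255 nmi, so the target fraction is f = 1000/3255 ≈ 0.307.
Interpolate at f ≈ 0.307 with slerp weights a = sin((1−f)δ)/sin δ ≈ 0.751, b = sin(fδ)/sin δ ≈ 0.353.
p = a·p₁ + b·p₂ ≈ (0.983, -0.179, -0.052); φ = arcsin(p_z) ≈ -3.01°, λ = atan2(p_y, p_x) ≈ -10.30°.

≈ 3°S, 10°W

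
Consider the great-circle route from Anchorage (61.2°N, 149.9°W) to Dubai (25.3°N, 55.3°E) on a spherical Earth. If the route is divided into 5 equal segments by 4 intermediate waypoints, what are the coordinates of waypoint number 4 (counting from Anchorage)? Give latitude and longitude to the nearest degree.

≈ 43°N, 60°E

Write both endpoints as unit vectors p₁, p₂ with components (cos φ cos λ, cos φ sin λ, sin φ).
The central angle between the endpoints is δ = arccos(p₁·p₂) ≈ 1.590 rad (91.1°).
Interpolate at f = 4/5 with slerp weights a = sin((1−f)δ)/sin δ ≈ 0.313, b = sin(fδ)/sin δ ≈ 0.956.
p = a·p₁ + b·p₂ ≈ (0.362, 0.635, 0.683); φ = arcsin(p_z) ≈ 43.05°, λ = atan2(p_y, p_x) ≈ 60.34°.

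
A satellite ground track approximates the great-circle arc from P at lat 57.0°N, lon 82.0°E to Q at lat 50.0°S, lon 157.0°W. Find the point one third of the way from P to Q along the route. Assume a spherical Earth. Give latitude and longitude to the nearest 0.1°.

The haversine formula gives a central angle δ ≈ 2.537 rad (145.4°) between the endpoints.
Interpolate at f = 1/3 with slerp weights a = sin((1−f)δ)/sin δ ≈ 1.747, b = sin(fδ)/sin δ ≈ 1.317.
p = a·p₁ + b·p₂ ≈ (-0.647, 0.611, 0.456); φ = arcsin(p_z) ≈ 27.14°, λ = atan2(p_y, p_x) ≈ 136.61°.

≈ lat 27.1°N, lon 136.6°E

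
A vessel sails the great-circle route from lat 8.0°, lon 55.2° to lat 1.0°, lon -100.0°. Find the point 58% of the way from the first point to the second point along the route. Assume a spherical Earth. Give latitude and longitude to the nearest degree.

≈ lat 19°, lon -37°

From cos δ = sin φ₁ sin φ₂ + cos φ₁ cos φ₂ cos Δλ, the central angle is δ ≈ 2.682 rad (153.7°).
Interpolate at f = 0.58 with slerp weights a = sin((1−f)δ)/sin δ ≈ 2.037, b = sin(fδ)/sin δ ≈ 2.256.
p = a·p₁ + b·p₂ ≈ (0.760, -0.565, 0.323); φ = arcsin(p_z) ≈ 18.84°, λ = atan2(p_y, p_x) ≈ -36.63°.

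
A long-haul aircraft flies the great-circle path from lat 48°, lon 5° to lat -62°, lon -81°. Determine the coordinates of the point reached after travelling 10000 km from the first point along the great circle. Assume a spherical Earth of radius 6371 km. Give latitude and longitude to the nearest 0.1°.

Convert each endpoint to a unit vector on the sphere (x = cos φ cos λ, y = cos φ sin λ, z = sin φ).
The central angle between the endpoints is δ = arccos(p₁·p₂) ≈ 2.258 rad (129.4°). The total great-circle distance is δ·R ≈ 2.258 × 6371 ≈ 14385 km, so the target fraction is f = 10000/14385 ≈ 0.695.
Interpolate at f ≈ 0.695 with slerp weights a = sin((1−f)δ)/sin δ ≈ 0.822, b = sin(fδ)/sin δ ≈ 1.293.
p = a·p₁ + b·p₂ ≈ (0.643, -0.552, -0.532); φ = arcsin(p_z) ≈ -32.11°, λ = atan2(p_y, p_x) ≈ -40.65°.

≈ lat -32.1°, lon -40.7°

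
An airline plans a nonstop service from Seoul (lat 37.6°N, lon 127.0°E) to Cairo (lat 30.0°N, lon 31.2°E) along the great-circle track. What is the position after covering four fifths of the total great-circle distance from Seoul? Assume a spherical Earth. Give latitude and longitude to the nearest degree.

Convert each endpoint to a unit vector on the sphere (x = cos φ cos λ, y = cos φ sin λ, z = sin φ).
The central angle between the endpoints is δ = arccos(p₁·p₂) ≈ 1.333 rad (76.4°).
Interpolate at f = 4/5 with slerp weights a = sin((1−f)δ)/sin δ ≈ 0.271, b = sin(fδ)/sin δ ≈ 0.901.
p = a·p₁ + b·p₂ ≈ (0.538, 0.576, 0.616); φ = arcsin(p_z) ≈ 38.01°, λ = atan2(p_y, p_x) ≈ 46.93°.

≈ lat 38°N, lon 47°E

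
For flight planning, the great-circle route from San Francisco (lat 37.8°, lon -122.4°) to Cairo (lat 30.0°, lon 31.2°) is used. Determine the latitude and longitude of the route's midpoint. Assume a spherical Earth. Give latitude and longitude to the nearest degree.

≈ lat 71°, lon -35°

From cos δ = sin φ₁ sin φ₂ + cos φ₁ cos φ₂ cos Δλ, the central angle is δ ≈ 1.882 rad (107.8°).
Interpolate at f = 1/2 with slerp weights a = sin((1−f)δ)/sin δ ≈ 0.849, b = sin(fδ)/sin δ ≈ 0.849.
p = a·p₁ + b·p₂ ≈ (0.269, -0.186, 0.945); φ = arcsin(p_z) ≈ 70.90°, λ = atan2(p_y, p_x) ≈ -34.55°.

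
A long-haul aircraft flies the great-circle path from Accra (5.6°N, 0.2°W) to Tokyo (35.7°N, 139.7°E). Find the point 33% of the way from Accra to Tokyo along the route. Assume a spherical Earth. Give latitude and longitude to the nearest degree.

Write both endpoints as unit vectors p₁, p₂ with components (cos φ cos λ, cos φ sin λ, sin φ).
The central angle between the endpoints is δ = arccos(p₁·p₂) ≈ 2.167 rad (124.1°).
Interpolate at f = 0.33 with slerp weights a = sin((1−f)δ)/sin δ ≈ 1.200, b = sin(fδ)/sin δ ≈ 0.792.
p = a·p₁ + b·p₂ ≈ (0.703, 0.412, 0.579); φ = arcsin(p_z) ≈ 35.40°, λ = atan2(p_y, p_x) ≈ 30.36°.

≈ (35°N, 30°E)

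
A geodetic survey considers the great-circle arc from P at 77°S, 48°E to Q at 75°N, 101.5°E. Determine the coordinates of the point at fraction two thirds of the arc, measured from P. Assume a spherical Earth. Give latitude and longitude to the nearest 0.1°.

≈ 24.6°N, 79.8°E

Write both endpoints as unit vectors p₁, p₂ with components (cos φ cos λ, cos φ sin λ, sin φ).
The central angle between the endpoints is δ = arccos(p₁·p₂) ≈ 2.706 rad (155.0°).
Interpolate at f = 2/3 with slerp weights a = sin((1−f)δ)/sin δ ≈ 1.859, b = sin(fδ)/sin δ ≈ 2.305.
p = a·p₁ + b·p₂ ≈ (0.161, 0.895, 0.415); φ = arcsin(p_z) ≈ 24.55°, λ = atan2(p_y, p_x) ≈ 79.82°.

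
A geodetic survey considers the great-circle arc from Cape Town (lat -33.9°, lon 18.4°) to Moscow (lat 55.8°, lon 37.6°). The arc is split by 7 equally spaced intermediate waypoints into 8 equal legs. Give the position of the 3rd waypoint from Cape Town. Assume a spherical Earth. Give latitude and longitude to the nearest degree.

The haversine formula gives a central angle δ ≈ 1.592 rad (91.2°) between the endpoints.
Interpolate at f = 3/8 with slerp weights a = sin((1−f)δ)/sin δ ≈ 0.839, b = sin(fδ)/sin δ ≈ 0.562.
p = a·p₁ + b·p₂ ≈ (0.911, 0.413, -0.003); φ = arcsin(p_z) ≈ -0.17°, λ = atan2(p_y, p_x) ≈ 24.36°.

≈ lat 0°, lon 24°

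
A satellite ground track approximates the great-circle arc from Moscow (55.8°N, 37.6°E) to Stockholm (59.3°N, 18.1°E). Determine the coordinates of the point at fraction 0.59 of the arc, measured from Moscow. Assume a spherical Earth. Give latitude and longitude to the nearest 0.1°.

≈ 58.2°N, 26.5°E

Convert each endpoint to a unit vector on the sphere (x = cos φ cos λ, y = cos φ sin λ, z = sin φ).
The central angle between the endpoints is δ = arccos(p₁·p₂) ≈ 0.192 rad (11.0°).
Interpolate at f = 0.59 with slerp weights a = sin((1−f)δ)/sin δ ≈ 0.412, b = sin(fδ)/sin δ ≈ 0.592.
p = a·p₁ + b·p₂ ≈ (0.471, 0.235, 0.850); φ = arcsin(p_z) ≈ 58.23°, λ = atan2(p_y, p_x) ≈ 26.55°.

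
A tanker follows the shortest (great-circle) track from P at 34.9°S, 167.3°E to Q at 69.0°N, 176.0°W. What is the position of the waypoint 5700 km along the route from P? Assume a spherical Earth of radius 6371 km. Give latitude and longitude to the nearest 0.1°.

Write both endpoints as unit vectors p₁, p₂ with components (cos φ cos λ, cos φ sin λ, sin φ).
The central angle between the endpoints is δ = arccos(p₁·p₂) ≈ 1.826 rad (104.6°). The total great-circle distance is δ·R ≈ 1.826 × 6371 ≈ 11635 km, so the target fraction is f = 5700/11635 ≈ 0.490.
Interpolate at f ≈ 0.490 with slerp weights a = sin((1−f)δ)/sin δ ≈ 0.829, b = sin(fδ)/sin δ ≈ 0.806.
p = a·p₁ + b·p₂ ≈ (-0.952, 0.129, 0.278); φ = arcsin(p_z) ≈ 16.14°, λ = atan2(p_y, p_x) ≈ 172.26°.

≈ 16.1°N, 172.3°E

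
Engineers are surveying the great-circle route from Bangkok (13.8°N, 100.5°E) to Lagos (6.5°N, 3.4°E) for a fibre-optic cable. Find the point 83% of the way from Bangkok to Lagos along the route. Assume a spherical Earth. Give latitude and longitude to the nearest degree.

≈ (10°N, 19°E)

From cos δ = sin φ₁ sin φ₂ + cos φ₁ cos φ₂ cos Δλ, the central angle is δ ≈ 1.663 rad (95.3°).
Interpolate at f = 0.83 with slerp weights a = sin((1−f)δ)/sin δ ≈ 0.280, b = sin(fδ)/sin δ ≈ 0.986.
p = a·p₁ + b·p₂ ≈ (0.928, 0.326, 0.178); φ = arcsin(p_z) ≈ 10.28°, λ = atan2(p_y, p_x) ≈ 19.33°.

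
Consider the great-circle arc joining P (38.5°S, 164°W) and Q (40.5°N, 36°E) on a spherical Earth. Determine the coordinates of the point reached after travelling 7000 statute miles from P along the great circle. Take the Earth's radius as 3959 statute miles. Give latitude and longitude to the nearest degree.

≈ (18°N, 105°E)

Write both endpoints as unit vectors p₁, p₂ with components (cos φ cos λ, cos φ sin λ, sin φ).
The central angle between the endpoints is δ = arccos(p₁·p₂) ≈ 2.871 rad (164.5°). The total great-circle distance is δ·R ≈ 2.871 × 3959 ≈ 11365 mi, so the target fraction is f = 7000/11365 ≈ 0.616.
Interpolate at f ≈ 0.616 with slerp weights a = sin((1−f)δ)/sin δ ≈ 3.333, b = sin(fδ)/sin δ ≈ 3.663.
p = a·p₁ + b·p₂ ≈ (-0.254, 0.918, 0.304); φ = arcsin(p_z) ≈ 17.69°, λ = atan2(p_y, p_x) ≈ 105.47°.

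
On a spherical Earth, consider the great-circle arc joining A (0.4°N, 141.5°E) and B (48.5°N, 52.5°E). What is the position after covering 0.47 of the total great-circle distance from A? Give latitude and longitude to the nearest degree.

From cos δ = sin φ₁ sin φ₂ + cos φ₁ cos φ₂ cos Δλ, the central angle is δ ≈ 1.554 rad (89.0°).
Interpolate at f = 0.47 with slerp weights a = sin((1−f)δ)/sin δ ≈ 0.734, b = sin(fδ)/sin δ ≈ 0.667.
p = a·p₁ + b·p₂ ≈ (-0.305, 0.808, 0.505); φ = arcsin(p_z) ≈ 30.32°, λ = atan2(p_y, p_x) ≈ 110.69°.

≈ (30°N, 111°E)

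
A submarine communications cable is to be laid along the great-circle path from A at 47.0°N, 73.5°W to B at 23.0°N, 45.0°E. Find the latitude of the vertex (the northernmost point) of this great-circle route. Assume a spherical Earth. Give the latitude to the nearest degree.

The great circle lies in the plane with unit normal n̂ = (p₁ × p₂)/|p₁ × p₂|.
Here n̂_z ≈ +0.552; the vertex latitude is φ_max = arccos|n̂_z| ≈ 56.5°.

≈ 57°N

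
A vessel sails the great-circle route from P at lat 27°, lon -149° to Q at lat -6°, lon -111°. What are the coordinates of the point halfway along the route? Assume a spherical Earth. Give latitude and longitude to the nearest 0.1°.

≈ lat 11.1°, lon -128.9°

From cos δ = sin φ₁ sin φ₂ + cos φ₁ cos φ₂ cos Δλ, the central angle is δ ≈ 0.862 rad (49.4°).
Interpolate at f = 1/2 with slerp weights a = sin((1−f)δ)/sin δ ≈ 0.550, b = sin(fδ)/sin δ ≈ 0.550.
p = a·p₁ + b·p₂ ≈ (-0.616, -0.764, 0.192); φ = arcsin(p_z) ≈ 11.09°, λ = atan2(p_y, p_x) ≈ -128.92°.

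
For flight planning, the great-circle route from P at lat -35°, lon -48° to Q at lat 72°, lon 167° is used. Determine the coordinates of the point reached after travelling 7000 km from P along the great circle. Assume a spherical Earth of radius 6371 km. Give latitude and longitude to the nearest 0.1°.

≈ lat 26.2°, lon -63.5°

Write both endpoints as unit vectors p₁, p₂ with components (cos φ cos λ, cos φ sin λ, sin φ).
The central angle between the endpoints is δ = arccos(p₁·p₂) ≈ 2.423 rad (138.8°). The total great-circle distance is δ·R ≈ 2.423 × 6371 ≈ 15438 km, so the target fraction is f = 7000/15438 ≈ 0.453.
Interpolate at f ≈ 0.453 with slerp weights a = sin((1−f)δ)/sin δ ≈ 1.473, b = sin(fδ)/sin δ ≈ 1.353.
p = a·p₁ + b·p₂ ≈ (0.400, -0.803, 0.442); φ = arcsin(p_z) ≈ 26.22°, λ = atan2(p_y, p_x) ≈ -63.51°.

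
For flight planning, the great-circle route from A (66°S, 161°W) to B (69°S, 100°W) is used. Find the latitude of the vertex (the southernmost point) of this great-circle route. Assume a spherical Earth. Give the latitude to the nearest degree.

The great circle lies in the plane with unit normal n̂ = (p₁ × p₂)/|p₁ × p₂|.
Here n̂_z ≈ +0.332; the vertex latitude is φ_max = arccos|n̂_z| ≈ 70.6°.

≈ 71°S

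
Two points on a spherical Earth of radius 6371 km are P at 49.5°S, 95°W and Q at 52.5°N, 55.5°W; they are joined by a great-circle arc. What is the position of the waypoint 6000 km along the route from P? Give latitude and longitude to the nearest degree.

≈ 2°N, 76°W

Write both endpoints as unit vectors p₁, p₂ with components (cos φ cos λ, cos φ sin λ, sin φ).
The central angle between the endpoints is δ = arccos(p₁·p₂) ≈ 1.874 rad (107.3°). The total great-circle distance is δ·R ≈ 1.874 × 6371 ≈ 11937 km, so the target fraction is f = 6000/11937 ≈ 0.503.
Interpolate at f ≈ 0.503 with slerp weights a = sin((1−f)δ)/sin δ ≈ 0.841, b = sin(fδ)/sin δ ≈ 0.847.
p = a·p₁ + b·p₂ ≈ (0.244, -0.969, 0.033); φ = arcsin(p_z) ≈ 1.87°, λ = atan2(p_y, p_x) ≈ -75.84°.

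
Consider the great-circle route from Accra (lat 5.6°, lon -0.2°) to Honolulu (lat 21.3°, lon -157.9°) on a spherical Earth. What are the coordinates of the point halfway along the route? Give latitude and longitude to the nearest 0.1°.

Convert each endpoint to a unit vector on the sphere (x = cos φ cos λ, y = cos φ sin λ, z = sin φ).
The central angle between the endpoints is δ = arccos(p₁·p₂) ≈ 2.536 rad (145.3°).
Interpolate at f = 1/2 with slerp weights a = sin((1−f)δ)/sin δ ≈ 1.678, b = sin(fδ)/sin δ ≈ 1.678.
p = a·p₁ + b·p₂ ≈ (0.221, -0.594, 0.773); φ = arcsin(p_z) ≈ 50.65°, λ = atan2(p_y, p_x) ≈ -69.55°.

≈ lat 50.7°, lon -69.6°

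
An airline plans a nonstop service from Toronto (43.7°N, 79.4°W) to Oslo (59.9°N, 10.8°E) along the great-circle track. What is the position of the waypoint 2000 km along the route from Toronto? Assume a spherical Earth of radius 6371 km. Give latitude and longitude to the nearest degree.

From cos δ = sin φ₁ sin φ₂ + cos φ₁ cos φ₂ cos Δλ, the central angle is δ ≈ 0.932 rad (53.4°). The total great-circle distance is δ·R ≈ 0.932 × 6371 ≈ 5936 km, so the target fraction is f = 2000/5936 ≈ 0.337.
Interpolate at f ≈ 0.337 with slerp weights a = sin((1−f)δ)/sin δ ≈ 0.722, b = sin(fδ)/sin δ ≈ 0.385.
p = a·p₁ + b·p₂ ≈ (0.285, -0.477, 0.831); φ = arcsin(p_z) ≈ 56.25°, λ = atan2(p_y, p_x) ≈ -59.08°.

≈ (56°N, 59°W)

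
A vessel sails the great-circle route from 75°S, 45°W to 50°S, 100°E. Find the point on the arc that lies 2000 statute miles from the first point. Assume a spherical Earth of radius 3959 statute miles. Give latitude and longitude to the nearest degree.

The haversine formula gives a central angle δ ≈ 0.923 rad (52.9°) between the endpoints. The total great-circle distance is δ·R ≈ 0.923 × 3959 ≈ 3653 mi, so the target fraction is f = 2000/3653 ≈ 0.547.
Interpolate at f ≈ 0.547 with slerp weights a = sin((1−f)δ)/sin δ ≈ 0.509, b = sin(fδ)/sin δ ≈ 0.607.
p = a·p₁ + b·p₂ ≈ (0.025, 0.291, -0.956); φ = arcsin(p_z) ≈ -73.00°, λ = atan2(p_y, p_x) ≈ 85.03°.

≈ 73°S, 85°E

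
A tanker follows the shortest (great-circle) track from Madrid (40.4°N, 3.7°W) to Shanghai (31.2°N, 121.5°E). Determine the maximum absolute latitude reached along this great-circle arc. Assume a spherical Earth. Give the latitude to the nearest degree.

The great circle lies in the plane with unit normal n̂ = (p₁ × p₂)/|p₁ × p₂|.
Here n̂_z ≈ +0.533; the vertex latitude is φ_max = arccos|n̂_z| ≈ 57.8°.
Check via Clairaut: cos φ_max = |cos φ₁| · sin C = cos(40.4°)·sin(44.4°) ≈ 0.533, again giving ≈ 57.8°.

≈ 58°N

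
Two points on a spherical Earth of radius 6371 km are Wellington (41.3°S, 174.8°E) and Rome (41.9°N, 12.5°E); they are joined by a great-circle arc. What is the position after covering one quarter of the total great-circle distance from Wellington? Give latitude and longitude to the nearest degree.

≈ (25°S, 128°E)

The haversine formula gives a central angle δ ≈ 2.911 rad (166.8°) between the endpoints.
Interpolate at f = 1/4 with slerp weights a = sin((1−f)δ)/sin δ ≈ 3.577, b = sin(fδ)/sin δ ≈ 2.907.
p = a·p₁ + b·p₂ ≈ (-0.563, 0.712, -0.419); φ = arcsin(p_z) ≈ -24.78°, λ = atan2(p_y, p_x) ≈ 128.36°.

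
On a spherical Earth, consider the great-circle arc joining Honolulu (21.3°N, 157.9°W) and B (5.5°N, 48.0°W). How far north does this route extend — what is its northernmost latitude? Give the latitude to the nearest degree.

≈ 25°N

The great circle lies in the plane with unit normal n̂ = (p₁ × p₂)/|p₁ × p₂|.
Here n̂_z ≈ +0.909; the vertex latitude is φ_max = arccos|n̂_z| ≈ 24.7°.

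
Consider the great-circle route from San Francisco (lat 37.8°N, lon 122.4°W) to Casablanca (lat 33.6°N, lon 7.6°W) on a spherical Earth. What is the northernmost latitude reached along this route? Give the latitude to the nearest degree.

≈ 53°N

The great circle lies in the plane with unit normal n̂ = (p₁ × p₂)/|p₁ × p₂|.
Here n̂_z ≈ +0.599; the vertex latitude is φ_max = arccos|n̂_z| ≈ 53.2°.
Check via Clairaut: cos φ_max = |cos φ₁| · sin C = cos(37.8°)·sin(49.3°) ≈ 0.599, again giving ≈ 53.2°.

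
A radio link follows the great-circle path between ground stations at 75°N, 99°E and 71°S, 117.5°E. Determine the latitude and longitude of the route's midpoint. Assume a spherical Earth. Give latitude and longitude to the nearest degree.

The haversine formula gives a central angle δ ≈ 2.556 rad (146.4°) between the endpoints.
Interpolate at f = 1/2 with slerp weights a = sin((1−f)δ)/sin δ ≈ 1.732, b = sin(fδ)/sin δ ≈ 1.732.
p = a·p₁ + b·p₂ ≈ (-0.331, 0.943, 0.035); φ = arcsin(p_z) ≈ 2.03°, λ = atan2(p_y, p_x) ≈ 109.32°.

≈ 2°N, 109°E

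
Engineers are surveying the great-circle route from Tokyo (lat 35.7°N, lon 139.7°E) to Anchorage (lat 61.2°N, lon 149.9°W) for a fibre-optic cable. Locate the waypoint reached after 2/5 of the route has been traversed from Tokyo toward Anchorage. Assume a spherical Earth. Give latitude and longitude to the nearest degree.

The haversine formula gives a central angle δ ≈ 0.873 rad (50.0°) between the endpoints.
Interpolate at f = 2/5 with slerp weights a = sin((1−f)δ)/sin δ ≈ 0.653, b = sin(fδ)/sin δ ≈ 0.447.
p = a·p₁ + b·p₂ ≈ (-0.590, 0.235, 0.772); φ = arcsin(p_z) ≈ 50.55°, λ = atan2(p_y, p_x) ≈ 158.30°.

≈ lat 51°N, lon 158°E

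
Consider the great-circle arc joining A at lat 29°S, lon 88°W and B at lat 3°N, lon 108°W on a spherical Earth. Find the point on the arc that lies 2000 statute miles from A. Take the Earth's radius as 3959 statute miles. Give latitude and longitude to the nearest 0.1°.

≈ lat 4.3°S, lon 103.9°W

From cos δ = sin φ₁ sin φ₂ + cos φ₁ cos φ₂ cos Δλ, the central angle is δ ≈ 0.651 rad (37.3°). The total great-circle distance is δ·R ≈ 0.651 × 3959 ≈ 2578 mi, so the target fraction is f = 2000/2578 ≈ 0.776.
Interpolate at f ≈ 0.776 with slerp weights a = sin((1−f)δ)/sin δ ≈ 0.240, b = sin(fδ)/sin δ ≈ 0.798.
p = a·p₁ + b·p₂ ≈ (-0.239, -0.968, -0.075); φ = arcsin(p_z) ≈ -4.28°, λ = atan2(p_y, p_x) ≈ -103.87°.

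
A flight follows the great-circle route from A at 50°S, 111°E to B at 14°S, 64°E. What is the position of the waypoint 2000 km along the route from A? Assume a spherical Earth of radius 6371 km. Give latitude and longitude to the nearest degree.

≈ 40°S, 90°E

From cos δ = sin φ₁ sin φ₂ + cos φ₁ cos φ₂ cos Δλ, the central angle is δ ≈ 0.914 rad (52.4°). The total great-circle distance is δ·R ≈ 0.914 × 6371 ≈ 5822 km, so the target fraction is f = 2000/5822 ≈ 0.344.
Interpolate at f ≈ 0.344 with slerp weights a = sin((1−f)δ)/sin δ ≈ 0.713, b = sin(fδ)/sin δ ≈ 0.390.
p = a·p₁ + b·p₂ ≈ (0.002, 0.768, -0.641); φ = arcsin(p_z) ≈ -39.83°, λ = atan2(p_y, p_x) ≈ 89.88°.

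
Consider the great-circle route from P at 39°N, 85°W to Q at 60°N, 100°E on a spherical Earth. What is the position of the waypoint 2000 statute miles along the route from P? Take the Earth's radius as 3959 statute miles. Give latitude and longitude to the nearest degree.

Write both endpoints as unit vectors p₁, p₂ with components (cos φ cos λ, cos φ sin λ, sin φ).
The central angle between the endpoints is δ = arccos(p₁·p₂) ≈ 1.412 rad (80.9°). The total great-circle distance is δ·R ≈ 1.412 × 3959 ≈ 5591 mi, so the target fraction is f = 2000/5591 ≈ 0.358.
Interpolate at f ≈ 0.358 with slerp weights a = sin((1−f)δ)/sin δ ≈ 0.798, b = sin(fδ)/sin δ ≈ 0.490.
p = a·p₁ + b·p₂ ≈ (0.011, -0.376, 0.926); φ = arcsin(p_z) ≈ 67.89°, λ = atan2(p_y, p_x) ≈ -88.25°.

≈ 68°N, 88°W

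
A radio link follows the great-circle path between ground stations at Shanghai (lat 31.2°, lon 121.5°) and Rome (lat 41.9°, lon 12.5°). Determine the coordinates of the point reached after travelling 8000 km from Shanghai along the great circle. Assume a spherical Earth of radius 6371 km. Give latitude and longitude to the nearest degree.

Write both endpoints as unit vectors p₁, p₂ with components (cos φ cos λ, cos φ sin λ, sin φ).
The central angle between the endpoints is δ = arccos(p₁·p₂) ≈ 1.432 rad (82.0°). The total great-circle distance is δ·R ≈ 1.432 × 6371 ≈ 9121 km, so the target fraction is f = 8000/9121 ≈ 0.877.
Interpolate at f ≈ 0.877 with slerp weights a = sin((1−f)δ)/sin δ ≈ 0.177, b = sin(fδ)/sin δ ≈ 0.960.
p = a·p₁ + b·p₂ ≈ (0.619, 0.284, 0.733); φ = arcsin(p_z) ≈ 47.12°, λ = atan2(p_y, p_x) ≈ 24.63°.

≈ lat 47°, lon 25°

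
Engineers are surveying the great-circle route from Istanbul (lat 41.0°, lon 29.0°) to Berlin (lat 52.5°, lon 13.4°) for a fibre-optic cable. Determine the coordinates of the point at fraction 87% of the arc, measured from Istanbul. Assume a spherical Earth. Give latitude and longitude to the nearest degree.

Convert each endpoint to a unit vector on the sphere (x = cos φ cos λ, y = cos φ sin λ, z = sin φ).
The central angle between the endpoints is δ = arccos(p₁·p₂) ≈ 0.273 rad (15.6°).
Interpolate at f = 0.87 with slerp weights a = sin((1−f)δ)/sin δ ≈ 0.132, b = sin(fδ)/sin δ ≈ 0.873.
p = a·p₁ + b·p₂ ≈ (0.604, 0.171, 0.779); φ = arcsin(p_z) ≈ 51.14°, λ = atan2(p_y, p_x) ≈ 15.84°.

≈ lat 51°, lon 16°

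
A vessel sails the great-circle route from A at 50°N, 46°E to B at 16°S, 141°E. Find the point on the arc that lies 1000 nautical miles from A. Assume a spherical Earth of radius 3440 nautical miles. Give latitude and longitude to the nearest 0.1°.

≈ 45.4°N, 69.9°E

Convert each endpoint to a unit vector on the sphere (x = cos φ cos λ, y = cos φ sin λ, z = sin φ).
The central angle between the endpoints is δ = arccos(p₁·p₂) ≈ 1.839 rad (105.4°). The total great-circle distance is δ·R ≈ 1.839 × 3440 ≈ 6326 nmi, so the target fraction is f = 1000/6326 ≈ 0.158.
Interpolate at f ≈ 0.158 with slerp weights a = sin((1−f)δ)/sin δ ≈ 1.037, b = sin(fδ)/sin δ ≈ 0.297.
p = a·p₁ + b·p₂ ≈ (0.241, 0.659, 0.712); φ = arcsin(p_z) ≈ 45.42°, λ = atan2(p_y, p_x) ≈ 69.93°.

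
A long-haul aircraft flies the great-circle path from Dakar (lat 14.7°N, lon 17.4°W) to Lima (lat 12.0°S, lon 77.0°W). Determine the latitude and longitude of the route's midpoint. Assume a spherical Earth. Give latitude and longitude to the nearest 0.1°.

≈ lat 1.6°N, lon 47.4°W

Write both endpoints as unit vectors p₁, p₂ with components (cos φ cos λ, cos φ sin λ, sin φ).
The central angle between the endpoints is δ = arccos(p₁·p₂) ≈ 1.131 rad (64.8°).
Interpolate at f = 1/2 with slerp weights a = sin((1−f)δ)/sin δ ≈ 0.592, b = sin(fδ)/sin δ ≈ 0.592.
p = a·p₁ + b·p₂ ≈ (0.677, -0.736, 0.027); φ = arcsin(p_z) ≈ 1.56°, λ = atan2(p_y, p_x) ≈ -47.38°.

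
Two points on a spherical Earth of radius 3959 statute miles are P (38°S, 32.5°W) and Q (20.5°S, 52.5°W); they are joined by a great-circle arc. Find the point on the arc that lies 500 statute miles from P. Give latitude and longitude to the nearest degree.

Convert each endpoint to a unit vector on the sphere (x = cos φ cos λ, y = cos φ sin λ, z = sin φ).
The central angle between the endpoints is δ = arccos(p₁·p₂) ≈ 0.429 rad (24.6°). The total great-circle distance is δ·R ≈ 0.429 × 3959 ≈ 1700 mi, so the target fraction is f = 500/1700 ≈ 0.294.
Interpolate at f ≈ 0.294 with slerp weights a = sin((1−f)δ)/sin δ ≈ 0.717, b = sin(fδ)/sin δ ≈ 0.303.
p = a·p₁ + b·p₂ ≈ (0.649, -0.528, -0.547); φ = arcsin(p_z) ≈ -33.19°, λ = atan2(p_y, p_x) ≈ -39.15°.

≈ (33°S, 39°W)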